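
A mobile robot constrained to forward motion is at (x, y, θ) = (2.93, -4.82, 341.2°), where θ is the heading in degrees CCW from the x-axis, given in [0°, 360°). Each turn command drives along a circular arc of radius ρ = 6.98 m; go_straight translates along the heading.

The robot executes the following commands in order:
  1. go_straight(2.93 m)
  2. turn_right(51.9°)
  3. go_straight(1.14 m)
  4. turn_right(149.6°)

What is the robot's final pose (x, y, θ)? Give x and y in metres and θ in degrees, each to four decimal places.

(-0.6835, -18.7712, 139.7000°)

set_pose: (x, y, θ) = (2.9300, -4.8200, 341.2000°), ρ = 6.98
go_straight(2.93): x += 2.93·cos θ, y += 2.93·sin θ → (5.7037, -5.7642, 341.2000°)
turn_right(51.9°): centre at ρ to the right, rotate −51.9° → (10.0420, -10.0649, 289.3000°)
go_straight(1.14): x += 1.14·cos θ, y += 1.14·sin θ → (10.4188, -11.1408, 289.3000°)
turn_right(149.6°): centre at ρ to the right, rotate −149.6° → (-0.6835, -18.7712, 139.7000°)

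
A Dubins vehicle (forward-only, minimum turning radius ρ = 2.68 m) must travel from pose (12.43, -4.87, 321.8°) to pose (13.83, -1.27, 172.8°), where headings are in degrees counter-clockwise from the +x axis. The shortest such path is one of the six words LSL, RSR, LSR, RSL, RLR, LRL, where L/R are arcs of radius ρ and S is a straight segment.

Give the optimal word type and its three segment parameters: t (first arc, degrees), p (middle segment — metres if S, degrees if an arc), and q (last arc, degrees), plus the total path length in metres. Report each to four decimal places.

RLR: t = 16.5204°, p = 245.2812°, q = 17.7608°, L = 13.0765 m

Let ψ = atan2(Δy, Δx) = atan2(3.60, 1.40) = 68.7495° be the start→goal bearing.
Normalize: d = |goal − start| / ρ = 3.862642/2.68 = 1.441284, α = (θ_start − ψ) mod 360° = 253.0505° = 4.416564 rad, β = (θ_goal − ψ) mod 360° = 104.0505° = 1.816024 rad.
Common terms: sin α = -0.956562, cos α = -0.291529, sin β = 0.970082, cos β = -0.242777, cos(α−β) = -0.857167, d² = 2.077300. Work in radians in the unit-radius frame; every candidate has L = ρ·(t + p + q).
LSL: p² = 2 + d² − 2cos(α−β) + 2d(sin α − sin β) = 0.237951; p = √p² = 0.487802; φ = atan2(cos β − cos α, d + sin α − sin β) = 3.041484 rad; t = (φ − α) mod 2π = 4.908105 rad, q = (β − φ) mod 2π = 5.057725 rad → L = 2.68·(4.908105 + 0.487802 + 5.057725) = 2.68·10.453632 = 28.015735 m
RSR: p² = 2 + d² − 2cos(α−β) + 2d(sin β − sin α) = 11.345318; p = √p² = 3.368281; φ = atan2(cos α − cos β, d − sin α + sin β) = -0.014474 rad; t = (α − φ) mod 2π = 4.431039 rad, q = (φ − β) mod 2π = 4.452687 rad → L = 2.68·(4.431039 + 3.368281 + 4.452687) = 2.68·12.252007 = 32.835379 m
LSR: p² = d² − 2 + 2cos(α−β) + 2d(sin α + sin β) = -1.598062 < 0 → infeasible
RSL: p² = d² − 2 + 2cos(α−β) − 2d(sin α + sin β) = -1.676007 < 0 → infeasible
RLR: c = (6 − d² + 2cos(α−β) + 2d(sin α − sin β))/8 = -0.418165; p = 2π − arccos c = 4.280965 rad; φ = atan2(cos α − cos β, d − sin α + sin β) = -0.014474 rad; t = (α − φ + p/2) mod 2π = 0.288336 rad, q = (α − β − t + p) mod 2π = 0.309984 rad → L = 2.68·(0.288336 + 4.280965 + 0.309984) = 2.68·4.879285 = 13.076484 m
LRL: c = (6 − d² + 2cos(α−β) − 2d(sin α − sin β))/8 = 0.970256; p = 2π − arccos c = 6.038676 rad; φ = atan2(cos β − cos α, d + sin α − sin β) = 3.041484 rad; t = (φ − α + p/2) mod 2π = 1.644258 rad, q = (β − α − t + p) mod 2π = 1.793877 rad → L = 2.68·(1.644258 + 6.038676 + 1.793877) = 2.68·9.476810 = 25.397852 m
Shortest: RLR with L = 13.076484 m ≈ 13.0765 m
Convert RLR to answer units (arcs ×180/π): t = 0.288336·180/π = 16.5204°, p = 4.280965·180/π = 245.2812°, q = 0.309984·180/π = 17.7608°, L = 13.0765 m.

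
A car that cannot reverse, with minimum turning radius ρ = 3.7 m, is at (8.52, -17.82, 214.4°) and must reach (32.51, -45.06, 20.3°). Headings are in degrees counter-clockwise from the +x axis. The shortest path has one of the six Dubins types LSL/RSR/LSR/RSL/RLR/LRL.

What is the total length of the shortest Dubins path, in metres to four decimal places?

39.9402 m

Let ψ = atan2(Δy, Δx) = atan2(-27.24, 23.99) = -48.6299° be the start→goal bearing.
Normalize: d = |goal − start| / ρ = 36.297902/3.7 = 9.810244, α = (θ_start − ψ) mod 360° = 263.0299° = 4.590739 rad, β = (θ_goal − ψ) mod 360° = 68.9299° = 1.203054 rad.
Common terms: sin α = -0.992610, cos α = -0.121351, sin β = 0.933142, cos β = 0.359509, cos(α−β) = -0.969872, d² = 96.240884. Work in radians in the unit-radius frame; every candidate has L = ρ·(t + p + q).
LSL: p² = 2 + d² − 2cos(α−β) + 2d(sin α − sin β) = 62.396449; p = √p² = 7.899142; φ = atan2(cos β − cos α, d + sin α − sin β) = 0.060913 rad; t = (φ − α) mod 2π = 1.753359 rad, q = (β − φ) mod 2π = 1.142142 rad → L = 3.7·(1.753359 + 7.899142 + 1.142142) = 3.7·10.794644 = 39.940181 m
RSR: p² = 2 + d² − 2cos(α−β) + 2d(sin β − sin α) = 137.964807; p = √p² = 11.745842; φ = atan2(cos α − cos β, d − sin α + sin β) = -0.040950 rad; t = (α − φ) mod 2π = 4.631689 rad, q = (φ − β) mod 2π = 5.039181 rad → L = 3.7·(4.631689 + 11.745842 + 5.039181) = 3.7·21.416711 = 79.241833 m
LSR: p² = d² − 2 + 2cos(α−β) + 2d(sin α + sin β) = 91.134346; p = √p² = 9.546431; φ = atan2(−cos α − cos β, d + sin α + sin β) − atan2(−2, p) = 0.182096 rad; t = (φ − α) mod 2π = 1.874543 rad, q = (φ − β) mod 2π = 5.262227 rad → L = 3.7·(1.874543 + 9.546431 + 5.262227) = 3.7·16.683200 = 61.727841 m
RSL: p² = d² − 2 + 2cos(α−β) − 2d(sin α + sin β) = 93.467934; p = √p² = 9.667882; φ = atan2(cos α + cos β, d − sin α − sin β) − atan2(2, p) = -0.179867 rad; t = (α − φ) mod 2π = 4.770606 rad, q = (β − φ) mod 2π = 1.382922 rad → L = 3.7·(4.770606 + 9.667882 + 1.382922) = 3.7·15.821410 = 58.539216 m
RLR: c = (6 − d² + 2cos(α−β) + 2d(sin α − sin β))/8 = -16.245601, |c| > 1 → infeasible
LRL: c = (6 − d² + 2cos(α−β) − 2d(sin α − sin β))/8 = -6.799556, |c| > 1 → infeasible
Shortest: LSL with L = 39.940181 m ≈ 39.9402 m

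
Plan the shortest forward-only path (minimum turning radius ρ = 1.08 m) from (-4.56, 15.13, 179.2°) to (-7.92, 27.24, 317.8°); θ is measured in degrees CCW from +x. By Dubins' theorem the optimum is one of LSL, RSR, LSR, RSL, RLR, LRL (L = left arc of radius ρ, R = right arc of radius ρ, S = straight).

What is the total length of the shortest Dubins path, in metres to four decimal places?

Let ψ = atan2(Δy, Δx) = atan2(12.11, -3.36) = 105.5070° be the start→goal bearing.
Normalize: d = |goal − start| / ρ = 12.567486/1.08 = 11.636561, α = (θ_start − ψ) mod 360° = 73.6930° = 1.286185 rad, β = (θ_goal − ψ) mod 360° = 212.2930° = 3.705211 rad.
Common terms: sin α = 0.959771, cos α = 0.280784, sin β = -0.534249, cos β = -0.845327, cos(α−β) = -0.750111, d² = 135.409551. Work in radians in the unit-radius frame; every candidate has L = ρ·(t + p + q).
LSL: p² = 2 + d² − 2cos(α−β) + 2d(sin α − sin β) = 173.680271; p = √p² = 13.178781; φ = atan2(cos β − cos α, d + sin α − sin β) = -0.085553 rad; t = (φ − α) mod 2π = 4.911447 rad, q = (β − φ) mod 2π = 3.790765 rad → L = 1.08·(4.911447 + 13.178781 + 3.790765) = 1.08·21.880993 = 23.631472 m
RSR: p² = 2 + d² − 2cos(α−β) + 2d(sin β − sin α) = 104.139275; p = √p² = 10.204865; φ = atan2(cos α − cos β, d − sin α + sin β) = 0.110576 rad; t = (α − φ) mod 2π = 1.175609 rad, q = (φ − β) mod 2π = 2.688550 rad → L = 1.08·(1.175609 + 10.204865 + 2.688550) = 1.08·14.069024 = 15.194546 m
LSR: p² = d² − 2 + 2cos(α−β) + 2d(sin α + sin β) = 141.812559; p = √p² = 11.908508; φ = atan2(−cos α − cos β, d + sin α + sin β) − atan2(−2, p) = 0.213163 rad; t = (φ − α) mod 2π = 5.210164 rad, q = (φ − β) mod 2π = 2.791137 rad → L = 1.08·(5.210164 + 11.908508 + 2.791137) = 1.08·19.909809 = 21.502593 m
RSL: p² = d² − 2 + 2cos(α−β) − 2d(sin α + sin β) = 122.006099; p = √p² = 11.045637; φ = atan2(cos α + cos β, d − sin α − sin β) − atan2(2, p) = -0.229440 rad; t = (α − φ) mod 2π = 1.515625 rad, q = (β − φ) mod 2π = 3.934651 rad → L = 1.08·(1.515625 + 11.045637 + 3.934651) = 1.08·16.495913 = 17.815586 m
RLR: c = (6 − d² + 2cos(α−β) + 2d(sin α − sin β))/8 = -12.017409, |c| > 1 → infeasible
LRL: c = (6 − d² + 2cos(α−β) − 2d(sin α − sin β))/8 = -20.710034, |c| > 1 → infeasible
Shortest: RSR with L = 15.194546 m ≈ 15.1945 m

15.1945 m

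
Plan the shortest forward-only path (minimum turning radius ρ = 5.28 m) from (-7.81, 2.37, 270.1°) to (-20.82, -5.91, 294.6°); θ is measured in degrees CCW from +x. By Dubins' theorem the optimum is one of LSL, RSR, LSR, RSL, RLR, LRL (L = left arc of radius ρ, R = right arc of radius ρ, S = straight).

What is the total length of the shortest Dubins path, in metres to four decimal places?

Let ψ = atan2(Δy, Δx) = atan2(-8.28, -13.01) = -147.5260° be the start→goal bearing.
Normalize: d = |goal − start| / ρ = 15.421365/5.28 = 2.920713, α = (θ_start − ψ) mod 360° = 57.6260° = 1.005763 rad, β = (θ_goal − ψ) mod 360° = 82.1260° = 1.433368 rad.
Common terms: sin α = 0.844571, cos α = 0.535444, sin β = 0.990572, cos β = 0.136996, cos(α−β) = 0.909961, d² = 8.530565. Work in radians in the unit-radius frame; every candidate has L = ρ·(t + p + q).
LSL: p² = 2 + d² − 2cos(α−β) + 2d(sin α − sin β) = 7.857788; p = √p² = 2.803175; φ = atan2(cos β − cos α, d + sin α − sin β) = -0.142625 rad; t = (φ − α) mod 2π = 5.134798 rad, q = (β − φ) mod 2π = 1.575993 rad → L = 5.28·(5.134798 + 2.803175 + 1.575993) = 5.28·9.513966 = 50.233738 m
RSR: p² = 2 + d² − 2cos(α−β) + 2d(sin β − sin α) = 9.563497; p = √p² = 3.092490; φ = atan2(cos α − cos β, d − sin α + sin β) = 0.129203 rad; t = (α − φ) mod 2π = 0.876560 rad, q = (φ − β) mod 2π = 4.979020 rad → L = 5.28·(0.876560 + 3.092490 + 4.979020) = 5.28·8.948070 = 47.245810 m
LSR: p² = d² − 2 + 2cos(α−β) + 2d(sin α + sin β) = 19.070335; p = √p² = 4.366959; φ = atan2(−cos α − cos β, d + sin α + sin β) − atan2(−2, p) = 0.289013 rad; t = (φ − α) mod 2π = 5.566436 rad, q = (φ − β) mod 2π = 5.138830 rad → L = 5.28·(5.566436 + 4.366959 + 5.138830) = 5.28·15.072225 = 79.581349 m
RSL: p² = d² − 2 + 2cos(α−β) − 2d(sin α + sin β) = -2.369360 < 0 → infeasible
RLR: c = (6 − d² + 2cos(α−β) + 2d(sin α − sin β))/8 = -0.195437; p = 2π − arccos c = 4.515686 rad; φ = atan2(cos α − cos β, d − sin α + sin β) = 0.129203 rad; t = (α − φ + p/2) mod 2π = 3.134403 rad, q = (α − β − t + p) mod 2π = 0.953678 rad → L = 5.28·(3.134403 + 4.515686 + 0.953678) = 5.28·8.603766 = 45.427885 m
LRL: c = (6 − d² + 2cos(α−β) − 2d(sin α − sin β))/8 = 0.017776; p = 2π − arccos c = 4.730166 rad; φ = atan2(cos β − cos α, d + sin α − sin β) = -0.142625 rad; t = (φ − α + p/2) mod 2π = 1.216696 rad, q = (β − α − t + p) mod 2π = 3.941076 rad → L = 5.28·(1.216696 + 4.730166 + 3.941076) = 5.28·9.887938 = 52.208315 m
Shortest: RLR with L = 45.427885 m ≈ 45.4279 m

45.4279 m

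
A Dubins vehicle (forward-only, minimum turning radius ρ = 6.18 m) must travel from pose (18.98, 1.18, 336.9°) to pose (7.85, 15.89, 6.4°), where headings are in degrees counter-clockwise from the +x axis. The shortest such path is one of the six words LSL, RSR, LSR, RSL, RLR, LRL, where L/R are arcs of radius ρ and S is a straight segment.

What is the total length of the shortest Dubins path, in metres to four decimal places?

Let ψ = atan2(Δy, Δx) = atan2(14.71, -11.13) = 127.1122° be the start→goal bearing.
Normalize: d = |goal − start| / ρ = 18.446165/6.18 = 2.984816, α = (θ_start − ψ) mod 360° = 209.7878° = 3.661488 rad, β = (θ_goal − ψ) mod 360° = 239.2878° = 4.176360 rad.
Common terms: sin α = -0.496790, cos α = -0.867871, sin β = -0.859744, cos β = -0.510726, cos(α−β) = 0.870356, d² = 8.909129. Work in radians in the unit-radius frame; every candidate has L = ρ·(t + p + q).
LSL: p² = 2 + d² − 2cos(α−β) + 2d(sin α − sin β) = 11.335120; p = √p² = 3.366767; φ = atan2(cos β − cos α, d + sin α − sin β) = 0.106280 rad; t = (φ − α) mod 2π = 2.727977 rad, q = (β − φ) mod 2π = 4.070081 rad → L = 6.18·(2.727977 + 3.366767 + 4.070081) = 6.18·10.164824 = 62.818615 m
RSR: p² = 2 + d² − 2cos(α−β) + 2d(sin β − sin α) = 7.001714; p = √p² = 2.646075; φ = atan2(cos α − cos β, d − sin α + sin β) = -0.135385 rad; t = (α − φ) mod 2π = 3.796873 rad, q = (φ − β) mod 2π = 1.971440 rad → L = 6.18·(3.796873 + 2.646075 + 1.971440) = 6.18·8.414388 = 52.000920 m
LSR: p² = d² − 2 + 2cos(α−β) + 2d(sin α + sin β) = 0.551834; p = √p² = 0.742855; φ = atan2(−cos α − cos β, d + sin α + sin β) − atan2(−2, p) = 1.917711 rad; t = (φ − α) mod 2π = 4.539408 rad, q = (φ − β) mod 2π = 4.024536 rad → L = 6.18·(4.539408 + 0.742855 + 4.024536) = 6.18·9.306800 = 57.516021 m
RSL: p² = d² − 2 + 2cos(α−β) − 2d(sin α + sin β) = 16.747846; p = √p² = 4.092413; φ = atan2(cos α + cos β, d − sin α − sin β) − atan2(2, p) = -0.762053 rad; t = (α − φ) mod 2π = 4.423542 rad, q = (β − φ) mod 2π = 4.938414 rad → L = 6.18·(4.423542 + 4.092413 + 4.938414) = 6.18·13.454369 = 83.147998 m
RLR: c = (6 − d² + 2cos(α−β) + 2d(sin α − sin β))/8 = 0.124786; p = 2π − arccos c = 4.837501 rad; φ = atan2(cos α − cos β, d − sin α + sin β) = -0.135385 rad; t = (α − φ + p/2) mod 2π = 6.215624 rad, q = (α − β − t + p) mod 2π = 4.390190 rad → L = 6.18·(6.215624 + 4.837501 + 4.390190) = 6.18·15.443315 = 95.439686 m
LRL: c = (6 − d² + 2cos(α−β) − 2d(sin α − sin β))/8 = -0.416890; p = 2π − arccos c = 4.282368 rad; φ = atan2(cos β − cos α, d + sin α − sin β) = 0.106280 rad; t = (φ − α + p/2) mod 2π = 4.869161 rad, q = (β − α − t + p) mod 2π = 6.211265 rad → L = 6.18·(4.869161 + 4.282368 + 6.211265) = 6.18·15.362793 = 94.942061 m
Shortest: RSR with L = 52.000920 m ≈ 52.0009 m

52.0009 m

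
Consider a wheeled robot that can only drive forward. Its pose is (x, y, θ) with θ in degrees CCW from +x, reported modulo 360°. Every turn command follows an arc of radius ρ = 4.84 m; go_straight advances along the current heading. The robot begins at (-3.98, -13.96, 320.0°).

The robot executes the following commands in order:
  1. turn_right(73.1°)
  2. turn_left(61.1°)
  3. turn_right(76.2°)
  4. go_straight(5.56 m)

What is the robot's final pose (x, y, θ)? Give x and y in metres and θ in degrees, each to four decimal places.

set_pose: (x, y, θ) = (-3.9800, -13.9600, 320.0000°), ρ = 4.84
turn_right(73.1°): centre at ρ to the right, rotate −73.1° → (-2.6392, -19.5666, 246.9000°)
turn_left(61.1°): centre at ρ to the left, rotate +61.1° → (-2.0012, -24.4453, 308.0000°)
turn_right(76.2°): centre at ρ to the right, rotate −76.2° → (-2.0116, -30.4182, 231.8000°)
go_straight(5.56): x += 5.56·cos θ, y += 5.56·sin θ → (-5.4500, -34.7875, 231.8000°)

(-5.4500, -34.7875, 231.8000°)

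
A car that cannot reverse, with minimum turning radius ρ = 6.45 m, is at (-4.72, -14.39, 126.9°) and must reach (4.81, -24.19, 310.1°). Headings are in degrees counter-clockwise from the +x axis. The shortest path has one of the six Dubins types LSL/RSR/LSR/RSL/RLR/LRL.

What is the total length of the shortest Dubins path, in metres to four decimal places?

Let ψ = atan2(Δy, Δx) = atan2(-9.80, 9.53) = -45.8003° be the start→goal bearing.
Normalize: d = |goal − start| / ρ = 13.669707/6.45 = 2.119334, α = (θ_start − ψ) mod 360° = 172.7003° = 3.014188 rad, β = (θ_goal − ψ) mod 360° = 355.9003° = 6.211631 rad.
Common terms: sin α = 0.127060, cos α = -0.991895, sin β = -0.071493, cos β = 0.997441, cos(α−β) = -0.998441, d² = 4.491579. Work in radians in the unit-radius frame; every candidate has L = ρ·(t + p + q).
LSL: p² = 2 + d² − 2cos(α−β) + 2d(sin α − sin β) = 9.330062; p = √p² = 3.054515; φ = atan2(cos β − cos α, d + sin α − sin β) = 0.709266 rad; t = (φ − α) mod 2π = 3.978264 rad, q = (β − φ) mod 2π = 5.502365 rad → L = 6.45·(3.978264 + 3.054515 + 5.502365) = 6.45·12.535144 = 80.851676 m
RSR: p² = 2 + d² − 2cos(α−β) + 2d(sin β − sin α) = 7.646858; p = √p² = 2.765295; φ = atan2(cos α − cos β, d − sin α + sin β) = -0.802929 rad; t = (α − φ) mod 2π = 3.817117 rad, q = (φ − β) mod 2π = 5.551810 rad → L = 6.45·(3.817117 + 2.765295 + 5.551810) = 6.45·12.134223 = 78.265737 m
LSR: p² = d² − 2 + 2cos(α−β) + 2d(sin α + sin β) = 0.730228; p = √p² = 0.854534; φ = atan2(−cos α − cos β, d + sin α + sin β) − atan2(−2, p) = 1.164457 rad; t = (φ − α) mod 2π = 4.433454 rad, q = (φ − β) mod 2π = 1.236011 rad → L = 6.45·(4.433454 + 0.854534 + 1.236011) = 6.45·6.523999 = 42.079797 m
RSL: p² = d² − 2 + 2cos(α−β) − 2d(sin α + sin β) = 0.259166; p = √p² = 0.509084; φ = atan2(cos α + cos β, d − sin α − sin β) − atan2(2, p) = -1.318860 rad; t = (α − φ) mod 2π = 4.333048 rad, q = (β − φ) mod 2π = 1.247306 rad → L = 6.45·(4.333048 + 0.509084 + 1.247306) = 6.45·6.089438 = 39.276875 m
RLR: c = (6 − d² + 2cos(α−β) + 2d(sin α − sin β))/8 = 0.044143; p = 2π − arccos c = 4.756546 rad; φ = atan2(cos α − cos β, d − sin α + sin β) = -0.802929 rad; t = (α − φ + p/2) mod 2π = 6.195390 rad, q = (α − β − t + p) mod 2π = 1.646898 rad → L = 6.45·(6.195390 + 4.756546 + 1.646898) = 6.45·12.598834 = 81.262481 m
LRL: c = (6 − d² + 2cos(α−β) − 2d(sin α − sin β))/8 = -0.166258; p = 2π − arccos c = 4.545356 rad; φ = atan2(cos β − cos α, d + sin α − sin β) = 0.709266 rad; t = (φ − α + p/2) mod 2π = 6.250941 rad, q = (β − α − t + p) mod 2π = 1.491857 rad → L = 6.45·(6.250941 + 4.545356 + 1.491857) = 6.45·12.288154 = 79.258596 m
Shortest: RSL with L = 39.276875 m ≈ 39.2769 m

39.2769 m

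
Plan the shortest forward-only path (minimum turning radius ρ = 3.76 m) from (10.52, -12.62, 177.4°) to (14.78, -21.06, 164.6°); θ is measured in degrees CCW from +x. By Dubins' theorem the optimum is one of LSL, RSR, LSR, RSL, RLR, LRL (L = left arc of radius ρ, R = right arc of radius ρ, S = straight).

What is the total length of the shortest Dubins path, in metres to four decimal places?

31.7746 m

Let ψ = atan2(Δy, Δx) = atan2(-8.44, 4.26) = -63.2181° be the start→goal bearing.
Normalize: d = |goal − start| / ρ = 9.454163/3.76 = 2.514405, α = (θ_start − ψ) mod 360° = 240.6181° = 4.199579 rad, β = (θ_goal − ψ) mod 360° = 227.8181° = 3.976176 rad.
Common terms: sin α = -0.871369, cos α = -0.490628, sin β = -0.741017, cos β = -0.671486, cos(α−β) = 0.975149, d² = 6.322233. Work in radians in the unit-radius frame; every candidate has L = ρ·(t + p + q).
LSL: p² = 2 + d² − 2cos(α−β) + 2d(sin α − sin β) = 5.716419; p = √p² = 2.390903; φ = atan2(cos β − cos α, d + sin α − sin β) = -0.075717 rad; t = (φ − α) mod 2π = 2.007890 rad, q = (β − φ) mod 2π = 4.051893 rad → L = 3.76·(2.007890 + 2.390903 + 4.051893) = 3.76·8.450686 = 31.774581 m
RSR: p² = 2 + d² − 2cos(α−β) + 2d(sin β − sin α) = 7.027450; p = √p² = 2.650934; φ = atan2(cos α − cos β, d − sin α + sin β) = 0.068277 rad; t = (α − φ) mod 2π = 4.131301 rad, q = (φ − β) mod 2π = 2.375286 rad → L = 3.76·(4.131301 + 2.650934 + 2.375286) = 3.76·9.157521 = 34.432280 m
LSR: p² = d² − 2 + 2cos(α−β) + 2d(sin α + sin β) = -1.835852 < 0 → infeasible
RSL: p² = d² − 2 + 2cos(α−β) − 2d(sin α + sin β) = 14.380915; p = √p² = 3.792218; φ = atan2(cos α + cos β, d − sin α − sin β) − atan2(2, p) = -0.759817 rad; t = (α − φ) mod 2π = 4.959396 rad, q = (β − φ) mod 2π = 4.735994 rad → L = 3.76·(4.959396 + 3.792218 + 4.735994) = 3.76·13.487607 = 50.713404 m
RLR: c = (6 − d² + 2cos(α−β) + 2d(sin α − sin β))/8 = 0.121569; p = 2π − arccos c = 4.834259 rad; φ = atan2(cos α − cos β, d − sin α + sin β) = 0.068277 rad; t = (α − φ + p/2) mod 2π = 0.265246 rad, q = (α − β − t + p) mod 2π = 4.792416 rad → L = 3.76·(0.265246 + 4.834259 + 4.792416) = 3.76·9.891921 = 37.193621 m
LRL: c = (6 − d² + 2cos(α−β) − 2d(sin α − sin β))/8 = 0.285448; p = 2π − arccos c = 5.001862 rad; φ = atan2(cos β − cos α, d + sin α − sin β) = -0.075717 rad; t = (φ − α + p/2) mod 2π = 4.508821 rad, q = (β − α − t + p) mod 2π = 0.269639 rad → L = 3.76·(4.508821 + 5.001862 + 0.269639) = 3.76·9.780323 = 36.774014 m
Shortest: LSL with L = 31.774581 m ≈ 31.7746 m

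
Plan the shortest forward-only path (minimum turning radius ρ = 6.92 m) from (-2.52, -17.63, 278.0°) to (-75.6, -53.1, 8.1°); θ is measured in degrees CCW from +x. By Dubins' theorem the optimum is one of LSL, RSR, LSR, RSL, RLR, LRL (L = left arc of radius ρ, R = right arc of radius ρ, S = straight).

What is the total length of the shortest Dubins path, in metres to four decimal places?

103.1435 m

Let ψ = atan2(Δy, Δx) = atan2(-35.47, -73.08) = -154.1100° be the start→goal bearing.
Normalize: d = |goal − start| / ρ = 81.233043/6.92 = 11.738879, α = (θ_start − ψ) mod 360° = 72.1100° = 1.258557 rad, β = (θ_goal − ψ) mod 360° = 162.2100° = 2.831098 rad.
Common terms: sin α = 0.951648, cos α = 0.307191, sin β = 0.305529, cos β = -0.952183, cos(α−β) = -0.001745, d² = 137.801282. Work in radians in the unit-radius frame; every candidate has L = ρ·(t + p + q).
LSL: p² = 2 + d² − 2cos(α−β) + 2d(sin α − sin β) = 154.974190; p = √p² = 12.448863; φ = atan2(cos β − cos α, d + sin α − sin β) = -0.101337 rad; t = (φ − α) mod 2π = 4.923292 rad, q = (β − φ) mod 2π = 2.932435 rad → L = 6.92·(4.923292 + 12.448863 + 2.932435) = 6.92·20.304590 = 140.507762 m
RSR: p² = 2 + d² − 2cos(α−β) + 2d(sin β − sin α) = 124.635355; p = √p² = 11.164021; φ = atan2(cos α − cos β, d − sin α + sin β) = 0.113047 rad; t = (α − φ) mod 2π = 1.145510 rad, q = (φ − β) mod 2π = 3.565134 rad → L = 6.92·(1.145510 + 11.164021 + 3.565134) = 6.92·15.874664 = 109.852676 m
LSR: p² = d² − 2 + 2cos(α−β) + 2d(sin α + sin β) = 165.313496; p = √p² = 12.857430; φ = atan2(−cos α − cos β, d + sin α + sin β) − atan2(−2, p) = 0.203905 rad; t = (φ − α) mod 2π = 5.228533 rad, q = (φ − β) mod 2π = 3.655991 rad → L = 6.92·(5.228533 + 12.857430 + 3.655991) = 6.92·21.741954 = 150.454323 m
RSL: p² = d² − 2 + 2cos(α−β) − 2d(sin α + sin β) = 106.282087; p = √p² = 10.309320; φ = atan2(cos α + cos β, d − sin α − sin β) − atan2(2, p) = -0.253077 rad; t = (α − φ) mod 2π = 1.511633 rad, q = (β − φ) mod 2π = 3.084175 rad → L = 6.92·(1.511633 + 10.309320 + 3.084175) = 6.92·14.905128 = 103.143489 m
RLR: c = (6 − d² + 2cos(α−β) + 2d(sin α − sin β))/8 = -14.579419, |c| > 1 → infeasible
LRL: c = (6 − d² + 2cos(α−β) − 2d(sin α − sin β))/8 = -18.371774, |c| > 1 → infeasible
Shortest: RSL with L = 103.143489 m ≈ 103.1435 m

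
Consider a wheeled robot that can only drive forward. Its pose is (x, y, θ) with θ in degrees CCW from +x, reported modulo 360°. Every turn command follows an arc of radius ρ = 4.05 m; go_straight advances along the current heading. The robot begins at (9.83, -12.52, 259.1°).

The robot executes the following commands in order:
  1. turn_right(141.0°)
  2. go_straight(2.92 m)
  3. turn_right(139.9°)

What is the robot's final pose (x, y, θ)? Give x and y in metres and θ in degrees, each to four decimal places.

set_pose: (x, y, θ) = (9.8300, -12.5200, 259.1000°), ρ = 4.05
turn_right(141.0°): centre at ρ to the right, rotate −141.0° → (2.2805, -13.6618, 118.1000°)
go_straight(2.92): x += 2.92·cos θ, y += 2.92·sin θ → (0.9051, -11.0860, 118.1000°)
turn_right(139.9°): centre at ρ to the right, rotate −139.9° → (5.9818, -5.4180, -21.8000° ≡ 338.2000°)

(5.9818, -5.4180, 338.2000°)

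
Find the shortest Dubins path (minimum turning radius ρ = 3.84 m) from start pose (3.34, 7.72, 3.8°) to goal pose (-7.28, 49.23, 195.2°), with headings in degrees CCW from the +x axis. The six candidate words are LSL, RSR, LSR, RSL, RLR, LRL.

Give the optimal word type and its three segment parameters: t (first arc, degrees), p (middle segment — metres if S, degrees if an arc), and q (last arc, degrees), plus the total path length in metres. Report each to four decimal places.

Let ψ = atan2(Δy, Δx) = atan2(41.51, -10.62) = 104.3508° be the start→goal bearing.
Normalize: d = |goal − start| / ρ = 42.846989/3.84 = 11.158070, α = (θ_start − ψ) mod 360° = 259.4492° = 4.528242 rad, β = (θ_goal − ψ) mod 360° = 90.8492° = 1.585617 rad.
Common terms: sin α = -0.983093, cos α = -0.183108, sin β = 0.999890, cos β = -0.014820, cos(α−β) = -0.980271, d² = 124.502530. Work in radians in the unit-radius frame; every candidate has L = ρ·(t + p + q).
LSL: p² = 2 + d² − 2cos(α−β) + 2d(sin α − sin β) = 84.210545; p = √p² = 9.176630; φ = atan2(cos β − cos α, d + sin α − sin β) = 0.018340 rad; t = (φ − α) mod 2π = 1.773283 rad, q = (β − φ) mod 2π = 1.567277 rad → L = 3.84·(1.773283 + 9.176630 + 1.567277) = 3.84·12.517191 = 48.066012 m
RSR: p² = 2 + d² − 2cos(α−β) + 2d(sin β − sin α) = 172.715599; p = √p² = 13.142131; φ = atan2(cos α − cos β, d − sin α + sin β) = -0.012806 rad; t = (α − φ) mod 2π = 4.541048 rad, q = (φ − β) mod 2π = 4.684763 rad → L = 3.84·(4.541048 + 13.142131 + 4.684763) = 3.84·22.367941 = 85.892894 m
LSR: p² = d² − 2 + 2cos(α−β) + 2d(sin α + sin β) = 120.916839; p = √p² = 10.996219; φ = atan2(−cos α − cos β, d + sin α + sin β) − atan2(−2, p) = 0.197624 rad; t = (φ − α) mod 2π = 1.952567 rad, q = (φ − β) mod 2π = 4.895192 rad → L = 3.84·(1.952567 + 10.996219 + 4.895192) = 3.84·17.843979 = 68.520879 m
RSL: p² = d² − 2 + 2cos(α−β) − 2d(sin α + sin β) = 120.167135; p = √p² = 10.962077; φ = atan2(cos α + cos β, d − sin α − sin β) − atan2(2, p) = -0.198226 rad; t = (α − φ) mod 2π = 4.726468 rad, q = (β − φ) mod 2π = 1.783843 rad → L = 3.84·(4.726468 + 10.962077 + 1.783843) = 3.84·17.472388 = 67.093969 m
RLR: c = (6 − d² + 2cos(α−β) + 2d(sin α − sin β))/8 = -20.589450, |c| > 1 → infeasible
LRL: c = (6 − d² + 2cos(α−β) − 2d(sin α − sin β))/8 = -9.526318, |c| > 1 → infeasible
Shortest: LSL with L = 48.066012 m ≈ 48.0660 m
Convert LSL to answer units (arcs ×180/π): t = 1.773283·180/π = 101.6016°, p = ρ·p = 3.84·9.176630 = 35.2383 m, q = 1.567277·180/π = 89.7984°, L = 48.0660 m.

LSL: t = 101.6016°, p = 35.2383 m, q = 89.7984°, L = 48.0660 m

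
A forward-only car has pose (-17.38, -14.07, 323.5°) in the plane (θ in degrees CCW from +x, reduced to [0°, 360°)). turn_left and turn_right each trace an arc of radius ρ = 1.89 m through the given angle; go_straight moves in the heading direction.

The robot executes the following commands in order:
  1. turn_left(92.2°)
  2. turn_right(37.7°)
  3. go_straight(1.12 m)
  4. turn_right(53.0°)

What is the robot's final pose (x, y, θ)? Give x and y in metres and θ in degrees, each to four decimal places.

(-10.9839, -12.7865, 325.0000°)

set_pose: (x, y, θ) = (-17.3800, -14.0700, 323.5000°), ρ = 1.89
turn_left(92.2°): centre at ρ to the left, rotate +92.2° → (-14.6945, -13.6158, 415.7000° ≡ 55.7000°)
turn_right(37.7°): centre at ρ to the right, rotate −37.7° → (-13.7172, -12.8833, 18.0000°)
go_straight(1.12): x += 1.12·cos θ, y += 1.12·sin θ → (-12.6520, -12.5372, 18.0000°)
turn_right(53.0°): centre at ρ to the right, rotate −53.0° → (-10.9839, -12.7865, -35.0000° ≡ 325.0000°)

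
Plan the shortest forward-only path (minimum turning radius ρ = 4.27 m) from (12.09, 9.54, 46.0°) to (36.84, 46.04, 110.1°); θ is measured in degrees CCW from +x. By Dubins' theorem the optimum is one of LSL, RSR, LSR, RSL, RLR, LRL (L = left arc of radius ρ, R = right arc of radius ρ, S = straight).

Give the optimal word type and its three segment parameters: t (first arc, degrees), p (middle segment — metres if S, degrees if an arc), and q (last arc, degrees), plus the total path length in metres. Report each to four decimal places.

Let ψ = atan2(Δy, Δx) = atan2(36.50, 24.75) = 55.8595° be the start→goal bearing.
Normalize: d = |goal − start| / ρ = 44.100028/4.27 = 10.327875, α = (θ_start − ψ) mod 360° = 350.1405° = 6.111105 rad, β = (θ_goal − ψ) mod 360° = 54.2405° = 0.946675 rad.
Common terms: sin α = -0.171233, cos α = 0.985231, sin β = 0.811477, cos β = 0.584384, cos(α−β) = 0.436802, d² = 106.665012. Work in radians in the unit-radius frame; every candidate has L = ρ·(t + p + q).
LSL: p² = 2 + d² − 2cos(α−β) + 2d(sin α − sin β) = 87.492799; p = √p² = 9.353759; φ = atan2(cos β − cos α, d + sin α − sin β) = -0.042867 rad; t = (φ − α) mod 2π = 0.129214 rad, q = (β − φ) mod 2π = 0.989542 rad → L = 4.27·(0.129214 + 9.353759 + 0.989542) = 4.27·10.472515 = 44.717637 m
RSR: p² = 2 + d² − 2cos(α−β) + 2d(sin β − sin α) = 128.090018; p = √p² = 11.317686; φ = atan2(cos α − cos β, d − sin α + sin β) = 0.035425 rad; t = (α − φ) mod 2π = 6.075679 rad, q = (φ − β) mod 2π = 5.371935 rad → L = 4.27·(6.075679 + 11.317686 + 5.371935) = 4.27·22.765301 = 97.207834 m
LSR: p² = d² − 2 + 2cos(α−β) + 2d(sin α + sin β) = 118.763342; p = √p² = 10.897860; φ = atan2(−cos α − cos β, d + sin α + sin β) − atan2(−2, p) = 0.039361 rad; t = (φ − α) mod 2π = 0.211441 rad, q = (φ − β) mod 2π = 5.375871 rad → L = 4.27·(0.211441 + 10.897860 + 5.375871) = 4.27·16.485172 = 70.391683 m
RSL: p² = d² − 2 + 2cos(α−β) − 2d(sin α + sin β) = 92.313889; p = √p² = 9.608012; φ = atan2(cos α + cos β, d − sin α − sin β) − atan2(2, p) = -0.044602 rad; t = (α − φ) mod 2π = 6.155707 rad, q = (β − φ) mod 2π = 0.991277 rad → L = 4.27·(6.155707 + 9.608012 + 0.991277) = 4.27·16.754996 = 71.543832 m
RLR: c = (6 − d² + 2cos(α−β) + 2d(sin α − sin β))/8 = -15.011252, |c| > 1 → infeasible
LRL: c = (6 − d² + 2cos(α−β) − 2d(sin α − sin β))/8 = -9.936600, |c| > 1 → infeasible
Shortest: LSL with L = 44.717637 m ≈ 44.7176 m
Convert LSL to answer units (arcs ×180/π): t = 0.129214·180/π = 7.4034°, p = ρ·p = 4.27·9.353759 = 39.9405 m, q = 0.989542·180/π = 56.6966°, L = 44.7176 m.

LSL: t = 7.4034°, p = 39.9405 m, q = 56.6966°, L = 44.7176 m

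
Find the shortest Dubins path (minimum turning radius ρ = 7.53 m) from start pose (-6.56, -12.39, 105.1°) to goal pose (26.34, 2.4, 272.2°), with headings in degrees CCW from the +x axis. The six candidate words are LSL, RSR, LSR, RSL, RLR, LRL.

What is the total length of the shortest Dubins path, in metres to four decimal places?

Let ψ = atan2(Δy, Δx) = atan2(14.79, 32.90) = 24.2060° be the start→goal bearing.
Normalize: d = |goal − start| / ρ = 36.071514/7.53 = 4.790374, α = (θ_start − ψ) mod 360° = 80.8940° = 1.411866 rad, β = (θ_goal − ψ) mod 360° = 247.9940° = 4.328312 rad.
Common terms: sin α = 0.987397, cos α = 0.158262, sin β = -0.927145, cos β = -0.374704, cos(α−β) = -0.974761, d² = 22.947680. Work in radians in the unit-radius frame; every candidate has L = ρ·(t + p + q).
LSL: p² = 2 + d² − 2cos(α−β) + 2d(sin α − sin β) = 45.239942; p = √p² = 6.726064; φ = atan2(cos β − cos α, d + sin α − sin β) = -0.079322 rad; t = (φ − α) mod 2π = 4.791997 rad, q = (β − φ) mod 2π = 4.407634 rad → L = 7.53·(4.791997 + 6.726064 + 4.407634) = 7.53·15.925695 = 119.920483 m
RSR: p² = 2 + d² − 2cos(α−β) + 2d(sin β − sin α) = 8.554462; p = √p² = 2.924801; φ = atan2(cos α − cos β, d − sin α + sin β) = 0.183247 rad; t = (α − φ) mod 2π = 1.228620 rad, q = (φ − β) mod 2π = 2.138121 rad → L = 7.53·(1.228620 + 2.924801 + 2.138121) = 7.53·6.291541 = 47.375306 m
LSR: p² = d² − 2 + 2cos(α−β) + 2d(sin α + sin β) = 19.575423; p = √p² = 4.424412; φ = atan2(−cos α − cos β, d + sin α + sin β) − atan2(−2, p) = 0.469139 rad; t = (φ − α) mod 2π = 5.340458 rad, q = (φ − β) mod 2π = 2.424013 rad → L = 7.53·(5.340458 + 4.424412 + 2.424013) = 7.53·12.188883 = 91.782287 m
RSL: p² = d² − 2 + 2cos(α−β) − 2d(sin α + sin β) = 18.420892; p = √p² = 4.291957; φ = atan2(cos α + cos β, d − sin α − sin β) − atan2(2, p) = -0.481796 rad; t = (α − φ) mod 2π = 1.893662 rad, q = (β − φ) mod 2π = 4.810108 rad → L = 7.53·(1.893662 + 4.291957 + 4.810108) = 7.53·10.995727 = 82.797821 m
RLR: c = (6 − d² + 2cos(α−β) + 2d(sin α − sin β))/8 = -0.069308; p = 2π − arccos c = 4.643026 rad; φ = atan2(cos α − cos β, d − sin α + sin β) = 0.183247 rad; t = (α − φ + p/2) mod 2π = 3.550132 rad, q = (α − β − t + p) mod 2π = 4.459633 rad → L = 7.53·(3.550132 + 4.643026 + 4.459633) = 7.53·12.652791 = 95.275519 m
LRL: c = (6 − d² + 2cos(α−β) − 2d(sin α − sin β))/8 = -4.654993, |c| > 1 → infeasible
Shortest: RSR with L = 47.375306 m ≈ 47.3753 m

47.3753 m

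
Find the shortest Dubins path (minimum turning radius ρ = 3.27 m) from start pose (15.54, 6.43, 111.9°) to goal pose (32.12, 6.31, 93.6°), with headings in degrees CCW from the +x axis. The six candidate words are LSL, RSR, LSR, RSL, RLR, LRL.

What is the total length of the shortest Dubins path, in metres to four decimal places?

Let ψ = atan2(Δy, Δx) = atan2(-0.12, 16.58) = -0.4147° be the start→goal bearing.
Normalize: d = |goal − start| / ρ = 16.580434/3.27 = 5.070469, α = (θ_start − ψ) mod 360° = 112.3147° = 1.960261 rad, β = (θ_goal − ψ) mod 360° = 94.0147° = 1.640866 rad.
Common terms: sin α = 0.925112, cos α = -0.379693, sin β = 0.997546, cos β = -0.070012, cos(α−β) = 0.949425, d² = 25.709658. Work in radians in the unit-radius frame; every candidate has L = ρ·(t + p + q).
LSL: p² = 2 + d² − 2cos(α−β) + 2d(sin α − sin β) = 25.076261; p = √p² = 5.007620; φ = atan2(cos β − cos α, d + sin α − sin β) = 0.061881 rad; t = (φ − α) mod 2π = 4.384806 rad, q = (β − φ) mod 2π = 1.578984 rad → L = 3.27·(4.384806 + 5.007620 + 1.578984) = 3.27·10.971410 = 35.876512 m
RSR: p² = 2 + d² − 2cos(α−β) + 2d(sin β − sin α) = 26.545352; p = √p² = 5.152218; φ = atan2(cos α − cos β, d − sin α + sin β) = -0.060143 rad; t = (α − φ) mod 2π = 2.020404 rad, q = (φ − β) mod 2π = 4.582177 rad → L = 3.27·(2.020404 + 5.152218 + 4.582177) = 3.27·11.754799 = 38.438192 m
LSR: p² = d² − 2 + 2cos(α−β) + 2d(sin α + sin β) = 45.106071; p = √p² = 6.716105; φ = atan2(−cos α − cos β, d + sin α + sin β) − atan2(−2, p) = 0.353648 rad; t = (φ − α) mod 2π = 4.676572 rad, q = (φ − β) mod 2π = 4.995967 rad → L = 3.27·(4.676572 + 6.716105 + 4.995967) = 3.27·16.388645 = 53.590869 m
RSL: p² = d² − 2 + 2cos(α−β) − 2d(sin α + sin β) = 6.110946; p = √p² = 2.472033; φ = atan2(cos α + cos β, d − sin α − sin β) − atan2(2, p) = -0.822138 rad; t = (α − φ) mod 2π = 2.782399 rad, q = (β − φ) mod 2π = 2.463004 rad → L = 3.27·(2.782399 + 2.472033 + 2.463004) = 3.27·7.717436 = 25.236014 m
RLR: c = (6 − d² + 2cos(α−β) + 2d(sin α − sin β))/8 = -2.318169, |c| > 1 → infeasible
LRL: c = (6 − d² + 2cos(α−β) − 2d(sin α − sin β))/8 = -2.134533, |c| > 1 → infeasible
Shortest: RSL with L = 25.236014 m ≈ 25.2360 m

25.2360 m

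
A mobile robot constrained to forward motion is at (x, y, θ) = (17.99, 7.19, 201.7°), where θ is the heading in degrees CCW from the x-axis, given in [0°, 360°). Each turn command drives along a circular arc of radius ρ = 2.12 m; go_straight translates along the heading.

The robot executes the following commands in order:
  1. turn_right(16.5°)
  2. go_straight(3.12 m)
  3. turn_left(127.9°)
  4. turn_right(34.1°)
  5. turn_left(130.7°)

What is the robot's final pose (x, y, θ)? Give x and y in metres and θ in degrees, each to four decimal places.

set_pose: (x, y, θ) = (17.9900, 7.1900, 201.7000°), ρ = 2.12
turn_right(16.5°): centre at ρ to the right, rotate −16.5° → (17.3983, 7.0485, 185.2000°)
go_straight(3.12): x += 3.12·cos θ, y += 3.12·sin θ → (14.2911, 6.7657, 185.2000°)
turn_left(127.9°): centre at ρ to the left, rotate +127.9° → (12.9353, 3.2059, 313.1000°)
turn_right(34.1°): centre at ρ to the right, rotate −34.1° → (13.4813, 2.0890, 279.0000°)
turn_left(130.7°): centre at ρ to the left, rotate +130.7° → (17.1920, 1.0494, 409.7000° ≡ 49.7000°)

(17.1920, 1.0494, 49.7000°)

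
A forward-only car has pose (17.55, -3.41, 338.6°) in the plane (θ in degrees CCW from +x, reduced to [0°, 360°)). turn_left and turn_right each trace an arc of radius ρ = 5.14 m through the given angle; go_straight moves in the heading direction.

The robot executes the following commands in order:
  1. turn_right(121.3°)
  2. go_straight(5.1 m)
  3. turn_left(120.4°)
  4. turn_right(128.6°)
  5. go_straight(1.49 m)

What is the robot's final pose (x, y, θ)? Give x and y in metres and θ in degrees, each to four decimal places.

set_pose: (x, y, θ) = (17.5500, -3.4100, 338.6000°), ρ = 5.14
turn_right(121.3°): centre at ρ to the right, rotate −121.3° → (18.7893, -12.2844, 217.3000°)
go_straight(5.1): x += 5.1·cos θ, y += 5.1·sin θ → (14.7324, -15.3749, 217.3000°)
turn_left(120.4°): centre at ρ to the left, rotate +120.4° → (15.8968, -24.2192, 337.7000°)
turn_right(128.6°): centre at ρ to the right, rotate −128.6° → (16.4461, -33.4660, 209.1000°)
go_straight(1.49): x += 1.49·cos θ, y += 1.49·sin θ → (15.1442, -34.1906, 209.1000°)

(15.1442, -34.1906, 209.1000°)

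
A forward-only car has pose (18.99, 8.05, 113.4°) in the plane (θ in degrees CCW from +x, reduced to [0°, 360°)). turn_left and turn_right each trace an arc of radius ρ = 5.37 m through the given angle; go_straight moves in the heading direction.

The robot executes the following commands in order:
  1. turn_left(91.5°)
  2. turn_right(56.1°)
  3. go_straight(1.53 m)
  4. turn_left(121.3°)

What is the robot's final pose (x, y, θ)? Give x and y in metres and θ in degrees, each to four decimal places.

set_pose: (x, y, θ) = (18.9900, 8.0500, 113.4000°), ρ = 5.37
turn_left(91.5°): centre at ρ to the left, rotate +91.5° → (11.8007, 10.7881, 204.9000°)
turn_right(56.1°): centre at ρ to the right, rotate −56.1° → (6.7579, 11.0657, 148.8000°)
go_straight(1.53): x += 1.53·cos θ, y += 1.53·sin θ → (5.4492, 11.8582, 148.8000°)
turn_left(121.3°): centre at ρ to the left, rotate +121.3° → (-2.7026, 7.2556, 270.1000°)

(-2.7026, 7.2556, 270.1000°)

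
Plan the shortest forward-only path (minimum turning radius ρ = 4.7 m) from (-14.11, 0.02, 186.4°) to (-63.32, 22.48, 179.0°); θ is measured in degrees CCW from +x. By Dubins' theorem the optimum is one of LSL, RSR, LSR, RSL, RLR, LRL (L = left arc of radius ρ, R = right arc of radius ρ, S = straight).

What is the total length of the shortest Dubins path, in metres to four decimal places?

54.2798 m

Let ψ = atan2(Δy, Δx) = atan2(22.46, -49.21) = 155.4675° be the start→goal bearing.
Normalize: d = |goal − start| / ρ = 54.093213/4.7 = 11.509194, α = (θ_start − ψ) mod 360° = 30.9325° = 0.539874 rad, β = (θ_goal − ψ) mod 360° = 23.5325° = 0.410719 rad.
Common terms: sin α = 0.514028, cos α = 0.857774, sin β = 0.399269, cos β = 0.916834, cos(α−β) = 0.991671, d² = 132.461553. Work in radians in the unit-radius frame; every candidate has L = ρ·(t + p + q).
LSL: p² = 2 + d² − 2cos(α−β) + 2d(sin α − sin β) = 135.119771; p = √p² = 11.624103; φ = atan2(cos β − cos α, d + sin α − sin β) = 0.005081 rad; t = (φ − α) mod 2π = 5.748392 rad, q = (β − φ) mod 2π = 0.405639 rad → L = 4.7·(5.748392 + 11.624103 + 0.405639) = 4.7·17.778134 = 83.557230 m
RSR: p² = 2 + d² − 2cos(α−β) + 2d(sin β − sin α) = 129.836650; p = √p² = 11.394589; φ = atan2(cos α − cos β, d − sin α + sin β) = -0.005183 rad; t = (α − φ) mod 2π = 0.545057 rad, q = (φ − β) mod 2π = 5.867283 rad → L = 4.7·(0.545057 + 11.394589 + 5.867283) = 4.7·17.806928 = 83.692563 m
LSR: p² = d² − 2 + 2cos(α−β) + 2d(sin α + sin β) = 153.467516; p = √p² = 12.388201; φ = atan2(−cos α − cos β, d + sin α + sin β) − atan2(−2, p) = 0.018168 rad; t = (φ − α) mod 2π = 5.761480 rad, q = (φ − β) mod 2π = 5.890634 rad → L = 4.7·(5.761480 + 12.388201 + 5.890634) = 4.7·24.040315 = 112.989481 m
RSL: p² = d² − 2 + 2cos(α−β) − 2d(sin α + sin β) = 111.422274; p = √p² = 10.555675; φ = atan2(cos α + cos β, d − sin α − sin β) − atan2(2, p) = -0.021311 rad; t = (α − φ) mod 2π = 0.561185 rad, q = (β − φ) mod 2π = 0.432031 rad → L = 4.7·(0.561185 + 10.555675 + 0.432031) = 4.7·11.548891 = 54.279787 m
RLR: c = (6 − d² + 2cos(α−β) + 2d(sin α − sin β))/8 = -15.229581, |c| > 1 → infeasible
LRL: c = (6 − d² + 2cos(α−β) − 2d(sin α − sin β))/8 = -15.889971, |c| > 1 → infeasible
Shortest: RSL with L = 54.279787 m ≈ 54.2798 m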